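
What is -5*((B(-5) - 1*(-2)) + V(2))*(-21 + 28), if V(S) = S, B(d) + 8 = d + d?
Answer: 490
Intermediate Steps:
B(d) = -8 + 2*d (B(d) = -8 + (d + d) = -8 + 2*d)
-5*((B(-5) - 1*(-2)) + V(2))*(-21 + 28) = -5*(((-8 + 2*(-5)) - 1*(-2)) + 2)*(-21 + 28) = -5*(((-8 - 10) + 2) + 2)*7 = -5*((-18 + 2) + 2)*7 = -5*(-16 + 2)*7 = -(-70)*7 = -5*(-98) = 490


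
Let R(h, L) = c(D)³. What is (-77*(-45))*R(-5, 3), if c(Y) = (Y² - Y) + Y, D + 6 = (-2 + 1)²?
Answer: 54140625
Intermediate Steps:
D = -5 (D = -6 + (-2 + 1)² = -6 + (-1)² = -6 + 1 = -5)
c(Y) = Y²
R(h, L) = 15625 (R(h, L) = ((-5)²)³ = 25³ = 15625)
(-77*(-45))*R(-5, 3) = -77*(-45)*15625 = 3465*15625 = 54140625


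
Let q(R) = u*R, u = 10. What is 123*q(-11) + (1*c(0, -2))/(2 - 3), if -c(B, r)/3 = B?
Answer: -13530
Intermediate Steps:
c(B, r) = -3*B
q(R) = 10*R
123*q(-11) + (1*c(0, -2))/(2 - 3) = 123*(10*(-11)) + (1*(-3*0))/(2 - 3) = 123*(-110) + (1*0)/(-1) = -13530 + 0*(-1) = -13530 + 0 = -13530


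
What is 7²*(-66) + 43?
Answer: -3191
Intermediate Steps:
7²*(-66) + 43 = 49*(-66) + 43 = -3234 + 43 = -3191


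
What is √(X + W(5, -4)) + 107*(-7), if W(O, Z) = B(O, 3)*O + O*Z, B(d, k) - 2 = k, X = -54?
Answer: -749 + 7*I ≈ -749.0 + 7.0*I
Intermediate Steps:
B(d, k) = 2 + k
W(O, Z) = 5*O + O*Z (W(O, Z) = (2 + 3)*O + O*Z = 5*O + O*Z)
√(X + W(5, -4)) + 107*(-7) = √(-54 + 5*(5 - 4)) + 107*(-7) = √(-54 + 5*1) - 749 = √(-54 + 5) - 749 = √(-49) - 749 = 7*I - 749 = -749 + 7*I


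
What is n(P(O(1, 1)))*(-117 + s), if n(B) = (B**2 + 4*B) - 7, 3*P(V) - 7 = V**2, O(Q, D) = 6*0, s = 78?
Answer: -910/3 ≈ -303.33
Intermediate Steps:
O(Q, D) = 0
P(V) = 7/3 + V**2/3
n(B) = -7 + B**2 + 4*B
n(P(O(1, 1)))*(-117 + s) = (-7 + (7/3 + (1/3)*0**2)**2 + 4*(7/3 + (1/3)*0**2))*(-117 + 78) = (-7 + (7/3 + (1/3)*0)**2 + 4*(7/3 + (1/3)*0))*(-39) = (-7 + (7/3 + 0)**2 + 4*(7/3 + 0))*(-39) = (-7 + (7/3)**2 + 4*(7/3))*(-39) = (-7 + 49/9 + 28/3)*(-39) = (70/9)*(-39) = -910/3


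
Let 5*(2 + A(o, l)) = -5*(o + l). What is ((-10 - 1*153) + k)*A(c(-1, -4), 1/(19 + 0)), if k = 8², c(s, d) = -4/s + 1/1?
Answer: 13266/19 ≈ 698.21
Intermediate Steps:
c(s, d) = 1 - 4/s (c(s, d) = -4/s + 1*1 = -4/s + 1 = 1 - 4/s)
A(o, l) = -2 - l - o (A(o, l) = -2 + (-5*(o + l))/5 = -2 + (-5*(l + o))/5 = -2 + (-5*l - 5*o)/5 = -2 + (-l - o) = -2 - l - o)
k = 64
((-10 - 1*153) + k)*A(c(-1, -4), 1/(19 + 0)) = ((-10 - 1*153) + 64)*(-2 - 1/(19 + 0) - (-4 - 1)/(-1)) = ((-10 - 153) + 64)*(-2 - 1/19 - (-1)*(-5)) = (-163 + 64)*(-2 - 1*1/19 - 1*5) = -99*(-2 - 1/19 - 5) = -99*(-134/19) = 13266/19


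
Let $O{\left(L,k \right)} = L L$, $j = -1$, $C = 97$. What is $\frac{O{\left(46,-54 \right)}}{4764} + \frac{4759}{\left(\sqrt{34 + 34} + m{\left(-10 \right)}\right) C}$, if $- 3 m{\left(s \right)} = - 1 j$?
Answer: $\frac{48356150}{70586997} + \frac{85662 \sqrt{17}}{59267} \approx 6.6444$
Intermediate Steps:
$O{\left(L,k \right)} = L^{2}$
$m{\left(s \right)} = - \frac{1}{3}$ ($m{\left(s \right)} = - \frac{\left(-1\right) 1 \left(-1\right)}{3} = - \frac{\left(-1\right) \left(-1\right)}{3} = \left(- \frac{1}{3}\right) 1 = - \frac{1}{3}$)
$\frac{O{\left(46,-54 \right)}}{4764} + \frac{4759}{\left(\sqrt{34 + 34} + m{\left(-10 \right)}\right) C} = \frac{46^{2}}{4764} + \frac{4759}{\left(\sqrt{34 + 34} - \frac{1}{3}\right) 97} = 2116 \cdot \frac{1}{4764} + \frac{4759}{\left(\sqrt{68} - \frac{1}{3}\right) 97} = \frac{529}{1191} + \frac{4759}{\left(2 \sqrt{17} - \frac{1}{3}\right) 97} = \frac{529}{1191} + \frac{4759}{\left(- \frac{1}{3} + 2 \sqrt{17}\right) 97} = \frac{529}{1191} + \frac{4759}{- \frac{97}{3} + 194 \sqrt{17}}$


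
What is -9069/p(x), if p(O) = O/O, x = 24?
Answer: -9069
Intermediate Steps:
p(O) = 1
-9069/p(x) = -9069/1 = -9069*1 = -9069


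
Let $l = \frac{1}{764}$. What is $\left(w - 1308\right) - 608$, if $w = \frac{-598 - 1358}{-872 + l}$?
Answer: $- \frac{424986076}{222069} \approx -1913.8$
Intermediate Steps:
$l = \frac{1}{764} \approx 0.0013089$
$w = \frac{498128}{222069}$ ($w = \frac{-598 - 1358}{-872 + \frac{1}{764}} = - \frac{1956}{- \frac{666207}{764}} = \left(-1956\right) \left(- \frac{764}{666207}\right) = \frac{498128}{222069} \approx 2.2431$)
$\left(w - 1308\right) - 608 = \left(\frac{498128}{222069} - 1308\right) - 608 = - \frac{289968124}{222069} - 608 = - \frac{424986076}{222069}$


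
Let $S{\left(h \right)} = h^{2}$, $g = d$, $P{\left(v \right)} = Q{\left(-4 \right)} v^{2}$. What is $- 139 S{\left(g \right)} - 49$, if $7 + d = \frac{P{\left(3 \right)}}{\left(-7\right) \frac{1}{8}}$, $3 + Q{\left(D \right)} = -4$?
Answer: $-587324$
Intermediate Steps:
$Q{\left(D \right)} = -7$ ($Q{\left(D \right)} = -3 - 4 = -7$)
$P{\left(v \right)} = - 7 v^{2}$
$d = 65$ ($d = -7 + \frac{\left(-7\right) 3^{2}}{\left(-7\right) \frac{1}{8}} = -7 + \frac{\left(-7\right) 9}{\left(-7\right) \frac{1}{8}} = -7 - \frac{63}{- \frac{7}{8}} = -7 - -72 = -7 + 72 = 65$)
$g = 65$
$- 139 S{\left(g \right)} - 49 = - 139 \cdot 65^{2} - 49 = \left(-139\right) 4225 - 49 = -587275 - 49 = -587324$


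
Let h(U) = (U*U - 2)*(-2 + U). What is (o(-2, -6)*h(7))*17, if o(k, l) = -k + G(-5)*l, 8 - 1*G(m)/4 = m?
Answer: -1238450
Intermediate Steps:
G(m) = 32 - 4*m
o(k, l) = -k + 52*l (o(k, l) = -k + (32 - 4*(-5))*l = -k + (32 + 20)*l = -k + 52*l)
h(U) = (-2 + U)*(-2 + U²) (h(U) = (U² - 2)*(-2 + U) = (-2 + U²)*(-2 + U) = (-2 + U)*(-2 + U²))
(o(-2, -6)*h(7))*17 = ((-1*(-2) + 52*(-6))*(4 + 7³ - 2*7 - 2*7²))*17 = ((2 - 312)*(4 + 343 - 14 - 2*49))*17 = -310*(4 + 343 - 14 - 98)*17 = -310*235*17 = -72850*17 = -1238450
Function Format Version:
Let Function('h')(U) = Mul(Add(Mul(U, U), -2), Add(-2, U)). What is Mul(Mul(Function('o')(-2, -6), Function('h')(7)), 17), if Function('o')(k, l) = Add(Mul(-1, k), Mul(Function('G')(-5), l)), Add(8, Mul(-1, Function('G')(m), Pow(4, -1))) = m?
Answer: -1238450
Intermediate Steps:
Function('G')(m) = Add(32, Mul(-4, m))
Function('o')(k, l) = Add(Mul(-1, k), Mul(52, l)) (Function('o')(k, l) = Add(Mul(-1, k), Mul(Add(32, Mul(-4, -5)), l)) = Add(Mul(-1, k), Mul(Add(32, 20), l)) = Add(Mul(-1, k), Mul(52, l)))
Function('h')(U) = Mul(Add(-2, U), Add(-2, Pow(U, 2))) (Function('h')(U) = Mul(Add(Pow(U, 2), -2), Add(-2, U)) = Mul(Add(-2, Pow(U, 2)), Add(-2, U)) = Mul(Add(-2, U), Add(-2, Pow(U, 2))))
Mul(Mul(Function('o')(-2, -6), Function('h')(7)), 17) = Mul(Mul(Add(Mul(-1, -2), Mul(52, -6)), Add(4, Pow(7, 3), Mul(-2, 7), Mul(-2, Pow(7, 2)))), 17) = Mul(Mul(Add(2, -312), Add(4, 343, -14, Mul(-2, 49))), 17) = Mul(Mul(-310, Add(4, 343, -14, -98)), 17) = Mul(Mul(-310, 235), 17) = Mul(-72850, 17) = -1238450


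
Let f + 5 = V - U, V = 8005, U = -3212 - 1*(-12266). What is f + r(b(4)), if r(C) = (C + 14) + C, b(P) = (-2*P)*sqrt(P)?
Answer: -1072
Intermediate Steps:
U = 9054 (U = -3212 + 12266 = 9054)
b(P) = -2*P**(3/2)
f = -1054 (f = -5 + (8005 - 1*9054) = -5 + (8005 - 9054) = -5 - 1049 = -1054)
r(C) = 14 + 2*C (r(C) = (14 + C) + C = 14 + 2*C)
f + r(b(4)) = -1054 + (14 + 2*(-2*4**(3/2))) = -1054 + (14 + 2*(-2*8)) = -1054 + (14 + 2*(-16)) = -1054 + (14 - 32) = -1054 - 18 = -1072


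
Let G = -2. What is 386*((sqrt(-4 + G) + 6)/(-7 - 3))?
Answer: -1158/5 - 193*I*sqrt(6)/5 ≈ -231.6 - 94.55*I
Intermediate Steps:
386*((sqrt(-4 + G) + 6)/(-7 - 3)) = 386*((sqrt(-4 - 2) + 6)/(-7 - 3)) = 386*((sqrt(-6) + 6)/(-10)) = 386*((I*sqrt(6) + 6)*(-1/10)) = 386*((6 + I*sqrt(6))*(-1/10)) = 386*(-3/5 - I*sqrt(6)/10) = -1158/5 - 193*I*sqrt(6)/5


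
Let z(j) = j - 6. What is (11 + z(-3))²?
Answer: 4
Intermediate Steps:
z(j) = -6 + j
(11 + z(-3))² = (11 + (-6 - 3))² = (11 - 9)² = 2² = 4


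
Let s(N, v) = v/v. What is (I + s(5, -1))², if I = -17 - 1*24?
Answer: 1600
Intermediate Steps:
s(N, v) = 1
I = -41 (I = -17 - 24 = -41)
(I + s(5, -1))² = (-41 + 1)² = (-40)² = 1600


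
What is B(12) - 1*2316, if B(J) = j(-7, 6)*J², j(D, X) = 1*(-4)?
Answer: -2892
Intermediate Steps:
j(D, X) = -4
B(J) = -4*J²
B(12) - 1*2316 = -4*12² - 1*2316 = -4*144 - 2316 = -576 - 2316 = -2892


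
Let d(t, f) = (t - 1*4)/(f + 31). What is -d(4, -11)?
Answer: 0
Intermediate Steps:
d(t, f) = (-4 + t)/(31 + f) (d(t, f) = (t - 4)/(31 + f) = (-4 + t)/(31 + f))
-d(4, -11) = -(-4 + 4)/(31 - 11) = -0/20 = -1*0 = 0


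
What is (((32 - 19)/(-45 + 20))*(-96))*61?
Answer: 76128/25 ≈ 3045.1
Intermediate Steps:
(((32 - 19)/(-45 + 20))*(-96))*61 = ((13/(-25))*(-96))*61 = ((13*(-1/25))*(-96))*61 = -13/25*(-96)*61 = (1248/25)*61 = 76128/25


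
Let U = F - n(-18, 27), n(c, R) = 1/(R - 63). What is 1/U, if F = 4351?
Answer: 36/156637 ≈ 0.00022983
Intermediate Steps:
n(c, R) = 1/(-63 + R)
U = 156637/36 (U = 4351 - 1/(-63 + 27) = 4351 - 1/(-36) = 4351 - 1*(-1/36) = 4351 + 1/36 = 156637/36 ≈ 4351.0)
1/U = 1/(156637/36) = 36/156637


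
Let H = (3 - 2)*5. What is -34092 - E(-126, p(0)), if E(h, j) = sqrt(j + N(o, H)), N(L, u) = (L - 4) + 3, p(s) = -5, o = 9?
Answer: -34092 - sqrt(3) ≈ -34094.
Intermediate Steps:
H = 5 (H = 1*5 = 5)
N(L, u) = -1 + L (N(L, u) = (-4 + L) + 3 = -1 + L)
E(h, j) = sqrt(8 + j) (E(h, j) = sqrt(j + (-1 + 9)) = sqrt(j + 8) = sqrt(8 + j))
-34092 - E(-126, p(0)) = -34092 - sqrt(8 - 5) = -34092 - sqrt(3)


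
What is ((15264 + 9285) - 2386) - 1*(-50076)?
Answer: 72239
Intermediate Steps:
((15264 + 9285) - 2386) - 1*(-50076) = (24549 - 2386) + 50076 = 22163 + 50076 = 72239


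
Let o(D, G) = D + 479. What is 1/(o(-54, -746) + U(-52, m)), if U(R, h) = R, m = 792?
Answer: 1/373 ≈ 0.0026810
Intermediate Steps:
o(D, G) = 479 + D
1/(o(-54, -746) + U(-52, m)) = 1/((479 - 54) - 52) = 1/(425 - 52) = 1/373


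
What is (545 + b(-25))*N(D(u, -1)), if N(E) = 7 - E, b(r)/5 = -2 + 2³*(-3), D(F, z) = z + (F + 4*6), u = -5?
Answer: -4565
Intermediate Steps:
D(F, z) = 24 + F + z (D(F, z) = z + (F + 24) = z + (24 + F) = 24 + F + z)
b(r) = -130 (b(r) = 5*(-2 + 2³*(-3)) = 5*(-2 + 8*(-3)) = 5*(-2 - 24) = 5*(-26) = -130)
(545 + b(-25))*N(D(u, -1)) = (545 - 130)*(7 - (24 - 5 - 1)) = 415*(7 - 1*18) = 415*(7 - 18) = 415*(-11) = -4565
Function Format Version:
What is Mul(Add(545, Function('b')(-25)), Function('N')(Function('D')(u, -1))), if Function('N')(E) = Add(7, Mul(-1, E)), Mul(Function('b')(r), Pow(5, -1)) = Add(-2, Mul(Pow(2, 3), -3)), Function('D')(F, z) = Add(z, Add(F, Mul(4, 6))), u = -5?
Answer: -4565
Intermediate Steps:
Function('D')(F, z) = Add(24, F, z) (Function('D')(F, z) = Add(z, Add(F, 24)) = Add(z, Add(24, F)) = Add(24, F, z))
Function('b')(r) = -130 (Function('b')(r) = Mul(5, Add(-2, Mul(Pow(2, 3), -3))) = Mul(5, Add(-2, Mul(8, -3))) = Mul(5, Add(-2, -24)) = Mul(5, -26) = -130)
Mul(Add(545, Function('b')(-25)), Function('N')(Function('D')(u, -1))) = Mul(Add(545, -130), Add(7, Mul(-1, Add(24, -5, -1)))) = Mul(415, Add(7, Mul(-1, 18))) = Mul(415, Add(7, -18)) = Mul(415, -11) = -4565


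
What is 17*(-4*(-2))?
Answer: 136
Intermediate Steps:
17*(-4*(-2)) = 17*8 = 136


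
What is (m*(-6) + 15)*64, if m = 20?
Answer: -6720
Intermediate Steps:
(m*(-6) + 15)*64 = (20*(-6) + 15)*64 = (-120 + 15)*64 = -105*64 = -6720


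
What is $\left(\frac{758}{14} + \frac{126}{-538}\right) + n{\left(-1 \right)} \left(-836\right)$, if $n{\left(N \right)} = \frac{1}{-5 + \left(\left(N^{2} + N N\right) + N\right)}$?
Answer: $\frac{495057}{1883} \approx 262.91$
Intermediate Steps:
$n{\left(N \right)} = \frac{1}{-5 + N + 2 N^{2}}$ ($n{\left(N \right)} = \frac{1}{-5 + \left(\left(N^{2} + N^{2}\right) + N\right)} = \frac{1}{-5 + \left(2 N^{2} + N\right)} = \frac{1}{-5 + \left(N + 2 N^{2}\right)} = \frac{1}{-5 + N + 2 N^{2}}$)
$\left(\frac{758}{14} + \frac{126}{-538}\right) + n{\left(-1 \right)} \left(-836\right) = \left(\frac{758}{14} + \frac{126}{-538}\right) + \frac{1}{-5 - 1 + 2 \left(-1\right)^{2}} \left(-836\right) = \left(758 \cdot \frac{1}{14} + 126 \left(- \frac{1}{538}\right)\right) + \frac{1}{-5 - 1 + 2 \cdot 1} \left(-836\right) = \left(\frac{379}{7} - \frac{63}{269}\right) + \frac{1}{-5 - 1 + 2} \left(-836\right) = \frac{101510}{1883} + \frac{1}{-4} \left(-836\right) = \frac{101510}{1883} - -209 = \frac{101510}{1883} + 209 = \frac{495057}{1883}$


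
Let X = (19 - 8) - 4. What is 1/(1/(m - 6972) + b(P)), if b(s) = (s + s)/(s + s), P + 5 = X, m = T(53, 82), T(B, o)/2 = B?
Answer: 6866/6865 ≈ 1.0001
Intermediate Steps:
T(B, o) = 2*B
m = 106 (m = 2*53 = 106)
X = 7 (X = 11 - 4 = 7)
P = 2 (P = -5 + 7 = 2)
b(s) = 1 (b(s) = (2*s)/((2*s)) = (2*s)*(1/(2*s)) = 1)
1/(1/(m - 6972) + b(P)) = 1/(1/(106 - 6972) + 1) = 1/(1/(-6866) + 1) = 1/(-1/6866 + 1) = 1/(6865/6866) = 6866/6865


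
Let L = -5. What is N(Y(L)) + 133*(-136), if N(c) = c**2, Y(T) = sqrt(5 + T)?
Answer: -18088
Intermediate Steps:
N(Y(L)) + 133*(-136) = (sqrt(5 - 5))**2 + 133*(-136) = (sqrt(0))**2 - 18088 = 0**2 - 18088 = 0 - 18088 = -18088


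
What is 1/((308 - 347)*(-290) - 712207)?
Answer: -1/700897 ≈ -1.4267e-6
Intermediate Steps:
1/((308 - 347)*(-290) - 712207) = 1/(-39*(-290) - 712207) = 1/(11310 - 712207) = 1/(-700897) = -1/700897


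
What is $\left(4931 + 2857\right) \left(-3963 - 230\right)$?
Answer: $-32655084$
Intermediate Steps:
$\left(4931 + 2857\right) \left(-3963 - 230\right) = 7788 \left(-4193\right) = -32655084$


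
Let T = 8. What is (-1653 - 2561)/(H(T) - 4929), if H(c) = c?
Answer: 602/703 ≈ 0.85633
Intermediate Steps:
(-1653 - 2561)/(H(T) - 4929) = (-1653 - 2561)/(8 - 4929) = -4214/(-4921) = -4214*(-1/4921) = 602/703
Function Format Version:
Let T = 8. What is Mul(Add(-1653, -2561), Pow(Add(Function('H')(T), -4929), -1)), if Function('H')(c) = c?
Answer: Rational(602, 703) ≈ 0.85633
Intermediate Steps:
Mul(Add(-1653, -2561), Pow(Add(Function('H')(T), -4929), -1)) = Mul(Add(-1653, -2561), Pow(Add(8, -4929), -1)) = Mul(-4214, Pow(-4921, -1)) = Mul(-4214, Rational(-1, 4921)) = Rational(602, 703)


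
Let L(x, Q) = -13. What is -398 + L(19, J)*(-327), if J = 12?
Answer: 3853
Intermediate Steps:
-398 + L(19, J)*(-327) = -398 - 13*(-327) = -398 + 4251 = 3853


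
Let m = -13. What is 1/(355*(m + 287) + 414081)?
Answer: 1/511351 ≈ 1.9556e-6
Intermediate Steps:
1/(355*(m + 287) + 414081) = 1/(355*(-13 + 287) + 414081) = 1/(355*274 + 414081) = 1/(97270 + 414081) = 1/511351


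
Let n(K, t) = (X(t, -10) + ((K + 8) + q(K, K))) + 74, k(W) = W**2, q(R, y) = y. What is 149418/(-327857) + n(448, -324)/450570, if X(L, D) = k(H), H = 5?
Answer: -66994427689/147722528490 ≈ -0.45352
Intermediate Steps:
X(L, D) = 25 (X(L, D) = 5**2 = 25)
n(K, t) = 107 + 2*K (n(K, t) = (25 + ((K + 8) + K)) + 74 = (25 + ((8 + K) + K)) + 74 = (25 + (8 + 2*K)) + 74 = (33 + 2*K) + 74 = 107 + 2*K)
149418/(-327857) + n(448, -324)/450570 = 149418/(-327857) + (107 + 2*448)/450570 = 149418*(-1/327857) + (107 + 896)*(1/450570) = -149418/327857 + 1003*(1/450570) = -149418/327857 + 1003/450570 = -66994427689/147722528490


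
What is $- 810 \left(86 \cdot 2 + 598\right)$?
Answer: $-623700$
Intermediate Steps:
$- 810 \left(86 \cdot 2 + 598\right) = - 810 \left(172 + 598\right) = \left(-810\right) 770 = -623700$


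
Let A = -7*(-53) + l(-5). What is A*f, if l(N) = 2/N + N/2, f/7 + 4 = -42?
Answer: -592641/5 ≈ -1.1853e+5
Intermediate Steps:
f = -322 (f = -28 + 7*(-42) = -28 - 294 = -322)
l(N) = N/2 + 2/N (l(N) = 2/N + N*(½) = 2/N + N/2 = N/2 + 2/N)
A = 3681/10 (A = -7*(-53) + ((½)*(-5) + 2/(-5)) = 371 + (-5/2 + 2*(-⅕)) = 371 + (-5/2 - ⅖) = 371 - 29/10 = 3681/10 ≈ 368.10)
A*f = (3681/10)*(-322) = -592641/5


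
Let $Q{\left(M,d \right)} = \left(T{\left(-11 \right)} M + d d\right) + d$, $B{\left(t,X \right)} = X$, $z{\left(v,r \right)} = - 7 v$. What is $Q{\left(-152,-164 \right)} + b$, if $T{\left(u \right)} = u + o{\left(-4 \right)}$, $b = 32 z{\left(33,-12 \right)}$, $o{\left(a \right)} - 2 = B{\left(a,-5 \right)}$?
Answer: $21468$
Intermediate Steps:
$o{\left(a \right)} = -3$ ($o{\left(a \right)} = 2 - 5 = -3$)
$b = -7392$ ($b = 32 \left(\left(-7\right) 33\right) = 32 \left(-231\right) = -7392$)
$T{\left(u \right)} = -3 + u$ ($T{\left(u \right)} = u - 3 = -3 + u$)
$Q{\left(M,d \right)} = d + d^{2} - 14 M$ ($Q{\left(M,d \right)} = \left(\left(-3 - 11\right) M + d d\right) + d = \left(- 14 M + d^{2}\right) + d = \left(d^{2} - 14 M\right) + d = d + d^{2} - 14 M$)
$Q{\left(-152,-164 \right)} + b = \left(-164 + \left(-164\right)^{2} - -2128\right) - 7392 = \left(-164 + 26896 + 2128\right) - 7392 = 28860 - 7392 = 21468$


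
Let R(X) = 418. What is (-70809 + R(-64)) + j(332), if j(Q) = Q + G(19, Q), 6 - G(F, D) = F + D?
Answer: -70404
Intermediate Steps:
G(F, D) = 6 - D - F (G(F, D) = 6 - (F + D) = 6 - (D + F) = 6 + (-D - F) = 6 - D - F)
j(Q) = -13 (j(Q) = Q + (6 - Q - 1*19) = Q + (6 - Q - 19) = Q + (-13 - Q) = -13)
(-70809 + R(-64)) + j(332) = (-70809 + 418) - 13 = -70391 - 13 = -70404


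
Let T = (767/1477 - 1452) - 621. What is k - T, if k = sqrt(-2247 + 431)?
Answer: 3061054/1477 + 2*I*sqrt(454) ≈ 2072.5 + 42.615*I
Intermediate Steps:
k = 2*I*sqrt(454) (k = sqrt(-1816) = 2*I*sqrt(454) ≈ 42.615*I)
T = -3061054/1477 (T = (767*(1/1477) - 1452) - 621 = (767/1477 - 1452) - 621 = -2143837/1477 - 621 = -3061054/1477 ≈ -2072.5)
k - T = 2*I*sqrt(454) - 1*(-3061054/1477) = 2*I*sqrt(454) + 3061054/1477 = 3061054/1477 + 2*I*sqrt(454)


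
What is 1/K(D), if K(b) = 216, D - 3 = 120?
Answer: 1/216 ≈ 0.0046296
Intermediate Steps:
D = 123 (D = 3 + 120 = 123)
1/K(D) = 1/216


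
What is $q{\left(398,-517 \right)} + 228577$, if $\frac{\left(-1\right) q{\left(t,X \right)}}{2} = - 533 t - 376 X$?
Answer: $264061$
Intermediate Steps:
$q{\left(t,X \right)} = 752 X + 1066 t$ ($q{\left(t,X \right)} = - 2 \left(- 533 t - 376 X\right) = 752 X + 1066 t$)
$q{\left(398,-517 \right)} + 228577 = \left(752 \left(-517\right) + 1066 \cdot 398\right) + 228577 = \left(-388784 + 424268\right) + 228577 = 35484 + 228577 = 264061$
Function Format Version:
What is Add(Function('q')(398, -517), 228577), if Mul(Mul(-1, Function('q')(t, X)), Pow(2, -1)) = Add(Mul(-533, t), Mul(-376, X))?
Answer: 264061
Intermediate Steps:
Function('q')(t, X) = Add(Mul(752, X), Mul(1066, t)) (Function('q')(t, X) = Mul(-2, Add(Mul(-533, t), Mul(-376, X))) = Add(Mul(752, X), Mul(1066, t)))
Add(Function('q')(398, -517), 228577) = Add(Add(Mul(752, -517), Mul(1066, 398)), 228577) = Add(Add(-388784, 424268), 228577) = Add(35484, 228577) = 264061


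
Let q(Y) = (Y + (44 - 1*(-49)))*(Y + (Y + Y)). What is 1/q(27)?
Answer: 1/9720 ≈ 0.00010288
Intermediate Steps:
q(Y) = 3*Y*(93 + Y) (q(Y) = (Y + (44 + 49))*(Y + 2*Y) = (Y + 93)*(3*Y) = (93 + Y)*(3*Y) = 3*Y*(93 + Y))
1/q(27) = 1/(3*27*(93 + 27)) = 1/(3*27*120) = 1/9720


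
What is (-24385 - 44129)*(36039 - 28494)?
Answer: -516938130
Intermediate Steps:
(-24385 - 44129)*(36039 - 28494) = -68514*7545 = -516938130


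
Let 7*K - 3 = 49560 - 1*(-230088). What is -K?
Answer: -279651/7 ≈ -39950.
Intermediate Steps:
K = 279651/7 (K = 3/7 + (49560 - 1*(-230088))/7 = 3/7 + (49560 + 230088)/7 = 3/7 + (⅐)*279648 = 3/7 + 279648/7 = 279651/7 ≈ 39950.)
-K = -1*279651/7 = -279651/7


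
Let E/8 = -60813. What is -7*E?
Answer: 3405528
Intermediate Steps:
E = -486504 (E = 8*(-60813) = -486504)
-7*E = -7*(-486504) = 3405528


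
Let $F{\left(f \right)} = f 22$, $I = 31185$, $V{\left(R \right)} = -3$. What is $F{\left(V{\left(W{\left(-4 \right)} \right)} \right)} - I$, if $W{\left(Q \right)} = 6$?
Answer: $-31251$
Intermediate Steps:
$F{\left(f \right)} = 22 f$
$F{\left(V{\left(W{\left(-4 \right)} \right)} \right)} - I = 22 \left(-3\right) - 31185 = -66 - 31185 = -31251$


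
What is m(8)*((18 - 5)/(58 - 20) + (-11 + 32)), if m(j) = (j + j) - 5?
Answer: 8921/38 ≈ 234.76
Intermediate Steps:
m(j) = -5 + 2*j (m(j) = 2*j - 5 = -5 + 2*j)
m(8)*((18 - 5)/(58 - 20) + (-11 + 32)) = (-5 + 2*8)*((18 - 5)/(58 - 20) + (-11 + 32)) = (-5 + 16)*(13/38 + 21) = 11*(13*(1/38) + 21) = 11*(13/38 + 21) = 11*(811/38) = 8921/38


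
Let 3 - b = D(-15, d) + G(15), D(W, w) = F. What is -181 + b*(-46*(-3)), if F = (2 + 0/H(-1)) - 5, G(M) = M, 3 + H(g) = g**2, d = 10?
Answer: -1423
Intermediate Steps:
H(g) = -3 + g**2
F = -3 (F = (2 + 0/(-3 + (-1)**2)) - 5 = (2 + 0/(-3 + 1)) - 5 = (2 + 0/(-2)) - 5 = (2 + 0*(-1/2)) - 5 = (2 + 0) - 5 = 2 - 5 = -3)
D(W, w) = -3
b = -9 (b = 3 - (-3 + 15) = 3 - 1*12 = 3 - 12 = -9)
-181 + b*(-46*(-3)) = -181 - (-414)*(-3) = -181 - 9*138 = -181 - 1242 = -1423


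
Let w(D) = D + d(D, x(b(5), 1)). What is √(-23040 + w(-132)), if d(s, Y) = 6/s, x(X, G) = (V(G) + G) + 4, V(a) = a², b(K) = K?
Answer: I*√11215270/22 ≈ 152.22*I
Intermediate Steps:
x(X, G) = 4 + G + G² (x(X, G) = (G² + G) + 4 = (G + G²) + 4 = 4 + G + G²)
w(D) = D + 6/D
√(-23040 + w(-132)) = √(-23040 + (-132 + 6/(-132))) = √(-23040 + (-132 + 6*(-1/132))) = √(-23040 + (-132 - 1/22)) = √(-23040 - 2905/22) = √(-509785/22) = I*√11215270/22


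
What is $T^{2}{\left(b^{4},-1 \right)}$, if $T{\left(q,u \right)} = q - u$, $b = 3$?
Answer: $6724$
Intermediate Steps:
$T^{2}{\left(b^{4},-1 \right)} = \left(3^{4} - -1\right)^{2} = \left(81 + 1\right)^{2} = 82^{2} = 6724$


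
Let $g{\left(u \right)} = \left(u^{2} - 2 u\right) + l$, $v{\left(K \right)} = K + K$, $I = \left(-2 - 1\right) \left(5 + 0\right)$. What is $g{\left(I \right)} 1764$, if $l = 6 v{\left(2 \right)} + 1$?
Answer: $493920$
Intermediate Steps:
$I = -15$ ($I = \left(-3\right) 5 = -15$)
$v{\left(K \right)} = 2 K$
$l = 25$ ($l = 6 \cdot 2 \cdot 2 + 1 = 6 \cdot 4 + 1 = 24 + 1 = 25$)
$g{\left(u \right)} = 25 + u^{2} - 2 u$ ($g{\left(u \right)} = \left(u^{2} - 2 u\right) + 25 = 25 + u^{2} - 2 u$)
$g{\left(I \right)} 1764 = \left(25 + \left(-15\right)^{2} - -30\right) 1764 = \left(25 + 225 + 30\right) 1764 = 280 \cdot 1764 = 493920$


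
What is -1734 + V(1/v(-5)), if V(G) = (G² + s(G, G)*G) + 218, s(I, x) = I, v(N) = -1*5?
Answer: -37898/25 ≈ -1515.9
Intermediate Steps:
v(N) = -5
V(G) = 218 + 2*G² (V(G) = (G² + G*G) + 218 = (G² + G²) + 218 = 2*G² + 218 = 218 + 2*G²)
-1734 + V(1/v(-5)) = -1734 + (218 + 2*(1/(-5))²) = -1734 + (218 + 2*(-⅕)²) = -1734 + (218 + 2*(1/25)) = -1734 + (218 + 2/25) = -1734 + 5452/25 = -37898/25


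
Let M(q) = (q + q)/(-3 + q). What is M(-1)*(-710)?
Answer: -355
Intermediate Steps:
M(q) = 2*q/(-3 + q) (M(q) = (2*q)/(-3 + q) = 2*q/(-3 + q))
M(-1)*(-710) = (2*(-1)/(-3 - 1))*(-710) = (2*(-1)/(-4))*(-710) = (2*(-1)*(-1/4))*(-710) = (1/2)*(-710) = -355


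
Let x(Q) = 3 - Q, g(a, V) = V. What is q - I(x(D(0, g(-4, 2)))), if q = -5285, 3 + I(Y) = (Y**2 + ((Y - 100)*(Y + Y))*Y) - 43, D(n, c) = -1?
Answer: -2183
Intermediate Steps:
I(Y) = -46 + Y**2 + 2*Y**2*(-100 + Y) (I(Y) = -3 + ((Y**2 + ((Y - 100)*(Y + Y))*Y) - 43) = -3 + ((Y**2 + ((-100 + Y)*(2*Y))*Y) - 43) = -3 + ((Y**2 + (2*Y*(-100 + Y))*Y) - 43) = -3 + ((Y**2 + 2*Y**2*(-100 + Y)) - 43) = -3 + (-43 + Y**2 + 2*Y**2*(-100 + Y)) = -46 + Y**2 + 2*Y**2*(-100 + Y))
q - I(x(D(0, g(-4, 2)))) = -5285 - (-46 - 199*(3 - 1*(-1))**2 + 2*(3 - 1*(-1))**3) = -5285 - (-46 - 199*(3 + 1)**2 + 2*(3 + 1)**3) = -5285 - (-46 - 199*4**2 + 2*4**3) = -5285 - (-46 - 199*16 + 2*64) = -5285 - (-46 - 3184 + 128) = -5285 - 1*(-3102) = -5285 + 3102 = -2183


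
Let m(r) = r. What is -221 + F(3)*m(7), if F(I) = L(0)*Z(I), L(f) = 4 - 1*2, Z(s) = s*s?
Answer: -95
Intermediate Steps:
Z(s) = s**2
L(f) = 2 (L(f) = 4 - 2 = 2)
F(I) = 2*I**2
-221 + F(3)*m(7) = -221 + (2*3**2)*7 = -221 + (2*9)*7 = -221 + 18*7 = -221 + 126 = -95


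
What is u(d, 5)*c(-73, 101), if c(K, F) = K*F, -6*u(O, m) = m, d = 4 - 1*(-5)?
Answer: 36865/6 ≈ 6144.2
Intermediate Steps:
d = 9 (d = 4 + 5 = 9)
u(O, m) = -m/6
c(K, F) = F*K
u(d, 5)*c(-73, 101) = (-⅙*5)*(101*(-73)) = -⅚*(-7373) = 36865/6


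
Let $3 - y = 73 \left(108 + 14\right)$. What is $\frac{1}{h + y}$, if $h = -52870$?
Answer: $- \frac{1}{61773} \approx -1.6188 \cdot 10^{-5}$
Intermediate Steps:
$y = -8903$ ($y = 3 - 73 \left(108 + 14\right) = 3 - 73 \cdot 122 = 3 - 8906 = -8903$)
$\frac{1}{h + y} = \frac{1}{-52870 - 8903} = \frac{1}{-61773} = - \frac{1}{61773}$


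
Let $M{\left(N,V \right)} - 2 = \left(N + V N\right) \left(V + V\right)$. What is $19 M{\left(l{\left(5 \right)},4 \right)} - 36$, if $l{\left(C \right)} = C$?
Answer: $3802$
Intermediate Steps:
$M{\left(N,V \right)} = 2 + 2 V \left(N + N V\right)$ ($M{\left(N,V \right)} = 2 + \left(N + V N\right) \left(V + V\right) = 2 + \left(N + N V\right) 2 V = 2 + 2 V \left(N + N V\right)$)
$19 M{\left(l{\left(5 \right)},4 \right)} - 36 = 19 \left(2 + 2 \cdot 5 \cdot 4 + 2 \cdot 5 \cdot 4^{2}\right) - 36 = 19 \left(2 + 40 + 2 \cdot 5 \cdot 16\right) - 36 = 19 \left(2 + 40 + 160\right) - 36 = 19 \cdot 202 - 36 = 3838 - 36 = 3802$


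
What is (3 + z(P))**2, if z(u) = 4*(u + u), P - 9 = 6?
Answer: 15129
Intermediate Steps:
P = 15 (P = 9 + 6 = 15)
z(u) = 8*u (z(u) = 4*(2*u) = 8*u)
(3 + z(P))**2 = (3 + 8*15)**2 = (3 + 120)**2 = 123**2 = 15129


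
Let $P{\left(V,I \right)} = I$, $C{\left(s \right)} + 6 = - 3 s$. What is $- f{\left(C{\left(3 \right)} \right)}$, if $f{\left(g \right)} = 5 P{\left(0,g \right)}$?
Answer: $75$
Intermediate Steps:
$C{\left(s \right)} = -6 - 3 s$
$f{\left(g \right)} = 5 g$
$- f{\left(C{\left(3 \right)} \right)} = - 5 \left(-6 - 9\right) = - 5 \left(-15\right) = \left(-1\right) \left(-75\right) = 75$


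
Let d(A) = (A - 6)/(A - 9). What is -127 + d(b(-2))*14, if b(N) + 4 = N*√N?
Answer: (-226*√2 + 1511*I)/(-13*I + 2*√2) ≈ -116.08 + 0.67115*I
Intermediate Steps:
b(N) = -4 + N^(3/2) (b(N) = -4 + N*√N = -4 + N^(3/2))
d(A) = (-6 + A)/(-9 + A)
-127 + d(b(-2))*14 = -127 + ((-6 + (-4 + (-2)^(3/2)))/(-9 + (-4 + (-2)^(3/2))))*14 = -127 + ((-6 + (-4 - 2*I*√2))/(-9 + (-4 - 2*I*√2)))*14 = -127 + ((-10 - 2*I*√2)/(-13 - 2*I*√2))*14 = -127 + 14*(-10 - 2*I*√2)/(-13 - 2*I*√2)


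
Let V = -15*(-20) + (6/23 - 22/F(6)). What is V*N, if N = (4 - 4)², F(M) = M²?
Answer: 0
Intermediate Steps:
N = 0 (N = 0² = 0)
V = 124055/414 (V = -15*(-20) + (6/23 - 22/(6²)) = 300 + (6*(1/23) - 22/36) = 300 + (6/23 - 22*1/36) = 300 + (6/23 - 11/18) = 300 - 145/414 = 124055/414 ≈ 299.65)
V*N = (124055/414)*0 = 0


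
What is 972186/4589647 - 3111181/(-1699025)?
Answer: 15930990861757/7797924994175 ≈ 2.0430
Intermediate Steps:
972186/4589647 - 3111181/(-1699025) = 972186*(1/4589647) - 3111181*(-1/1699025) = 972186/4589647 + 3111181/1699025 = 15930990861757/7797924994175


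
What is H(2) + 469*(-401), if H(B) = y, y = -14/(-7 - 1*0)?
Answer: -188067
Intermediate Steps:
y = 2 (y = -14/(-7 + 0) = -14/(-7) = -14*(-1/7) = 2)
H(B) = 2
H(2) + 469*(-401) = 2 + 469*(-401) = 2 - 188069 = -188067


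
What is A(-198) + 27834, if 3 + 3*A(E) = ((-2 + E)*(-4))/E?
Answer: 8266001/297 ≈ 27832.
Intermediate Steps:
A(E) = -1 + (8 - 4*E)/(3*E) (A(E) = -1 + (((-2 + E)*(-4))/E)/3 = -1 + ((8 - 4*E)/E)/3 = -1 + (8 - 4*E)/(3*E))
A(-198) + 27834 = (⅓)*(8 - 7*(-198))/(-198) + 27834 = (⅓)*(-1/198)*(8 + 1386) + 27834 = (⅓)*(-1/198)*1394 + 27834 = -697/297 + 27834 = 8266001/297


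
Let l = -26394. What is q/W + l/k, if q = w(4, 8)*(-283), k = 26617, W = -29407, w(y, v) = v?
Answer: -715907470/782726119 ≈ -0.91463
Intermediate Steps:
q = -2264 (q = 8*(-283) = -2264)
q/W + l/k = -2264/(-29407) - 26394/26617 = -2264*(-1/29407) - 26394*1/26617 = 2264/29407 - 26394/26617 = -715907470/782726119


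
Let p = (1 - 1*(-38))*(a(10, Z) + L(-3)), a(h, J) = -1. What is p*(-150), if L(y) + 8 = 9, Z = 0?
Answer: 0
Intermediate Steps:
L(y) = 1 (L(y) = -8 + 9 = 1)
p = 0 (p = (1 - 1*(-38))*(-1 + 1) = (1 + 38)*0 = 39*0 = 0)
p*(-150) = 0*(-150) = 0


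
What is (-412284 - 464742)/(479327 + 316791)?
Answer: -438513/398059 ≈ -1.1016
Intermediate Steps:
(-412284 - 464742)/(479327 + 316791) = -877026/796118 = -877026*1/796118 = -438513/398059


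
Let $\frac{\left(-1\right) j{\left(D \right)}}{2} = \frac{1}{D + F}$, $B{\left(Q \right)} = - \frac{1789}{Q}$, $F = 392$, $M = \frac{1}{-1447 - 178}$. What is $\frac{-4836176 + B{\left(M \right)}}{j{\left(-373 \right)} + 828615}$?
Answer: $- \frac{36651969}{15743683} \approx -2.328$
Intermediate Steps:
$M = - \frac{1}{1625}$ ($M = \frac{1}{-1625} = - \frac{1}{1625} \approx -0.00061538$)
$j{\left(D \right)} = - \frac{2}{392 + D}$ ($j{\left(D \right)} = - \frac{2}{D + 392} = - \frac{2}{392 + D}$)
$\frac{-4836176 + B{\left(M \right)}}{j{\left(-373 \right)} + 828615} = \frac{-4836176 - \frac{1789}{- \frac{1}{1625}}}{- \frac{2}{392 - 373} + 828615} = \frac{-4836176 - -2907125}{- \frac{2}{19} + 828615} = \frac{-4836176 + 2907125}{\left(-2\right) \frac{1}{19} + 828615} = - \frac{1929051}{- \frac{2}{19} + 828615} = - \frac{1929051}{\frac{15743683}{19}} = \left(-1929051\right) \frac{19}{15743683} = - \frac{36651969}{15743683}$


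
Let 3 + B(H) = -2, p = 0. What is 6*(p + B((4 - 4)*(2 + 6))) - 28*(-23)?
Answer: 614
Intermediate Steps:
B(H) = -5 (B(H) = -3 - 2 = -5)
6*(p + B((4 - 4)*(2 + 6))) - 28*(-23) = 6*(0 - 5) - 28*(-23) = 6*(-5) + 644 = -30 + 644 = 614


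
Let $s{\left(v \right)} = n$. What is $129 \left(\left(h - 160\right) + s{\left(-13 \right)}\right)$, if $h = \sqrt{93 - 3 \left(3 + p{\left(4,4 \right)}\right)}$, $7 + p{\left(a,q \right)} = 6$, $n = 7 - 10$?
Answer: $-21027 + 129 \sqrt{87} \approx -19824.0$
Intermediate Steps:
$n = -3$
$p{\left(a,q \right)} = -1$ ($p{\left(a,q \right)} = -7 + 6 = -1$)
$s{\left(v \right)} = -3$
$h = \sqrt{87}$ ($h = \sqrt{93 - 3 \left(3 - 1\right)} = \sqrt{93 - 6} = \sqrt{87} \approx 9.3274$)
$129 \left(\left(h - 160\right) + s{\left(-13 \right)}\right) = 129 \left(\left(\sqrt{87} - 160\right) - 3\right) = 129 \left(\left(-160 + \sqrt{87}\right) - 3\right) = 129 \left(-163 + \sqrt{87}\right) = -21027 + 129 \sqrt{87}$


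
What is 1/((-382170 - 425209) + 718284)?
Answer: -1/89095 ≈ -1.1224e-5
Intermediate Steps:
1/((-382170 - 425209) + 718284) = 1/(-807379 + 718284) = 1/(-89095) = -1/89095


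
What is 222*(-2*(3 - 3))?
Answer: 0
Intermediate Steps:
222*(-2*(3 - 3)) = 222*(-2*0) = 222*0 = 0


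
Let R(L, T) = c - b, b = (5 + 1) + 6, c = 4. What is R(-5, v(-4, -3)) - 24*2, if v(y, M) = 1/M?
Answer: -56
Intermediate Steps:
b = 12 (b = 6 + 6 = 12)
R(L, T) = -8 (R(L, T) = 4 - 1*12 = 4 - 12 = -8)
R(-5, v(-4, -3)) - 24*2 = -8 - 24*2 = -8 - 48 = -56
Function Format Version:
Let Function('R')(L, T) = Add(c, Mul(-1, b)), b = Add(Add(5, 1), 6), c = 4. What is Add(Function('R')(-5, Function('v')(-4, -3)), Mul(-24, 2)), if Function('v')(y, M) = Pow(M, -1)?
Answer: -56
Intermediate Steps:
b = 12 (b = Add(6, 6) = 12)
Function('R')(L, T) = -8 (Function('R')(L, T) = Add(4, Mul(-1, 12)) = Add(4, -12) = -8)
Add(Function('R')(-5, Function('v')(-4, -3)), Mul(-24, 2)) = Add(-8, Mul(-24, 2)) = Add(-8, -48) = -56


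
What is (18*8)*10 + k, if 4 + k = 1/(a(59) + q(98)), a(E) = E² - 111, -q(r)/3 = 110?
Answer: 4365441/3040 ≈ 1436.0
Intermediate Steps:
q(r) = -330 (q(r) = -3*110 = -330)
a(E) = -111 + E²
k = -12159/3040 (k = -4 + 1/((-111 + 59²) - 330) = -4 + 1/((-111 + 3481) - 330) = -4 + 1/(3370 - 330) = -4 + 1/3040 = -12159/3040 ≈ -3.9997)
(18*8)*10 + k = (18*8)*10 - 12159/3040 = 144*10 - 12159/3040 = 1440 - 12159/3040 = 4365441/3040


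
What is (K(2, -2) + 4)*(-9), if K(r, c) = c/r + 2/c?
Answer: -18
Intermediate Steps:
K(r, c) = 2/c + c/r
(K(2, -2) + 4)*(-9) = ((2/(-2) - 2/2) + 4)*(-9) = ((2*(-½) - 2*½) + 4)*(-9) = ((-1 - 1) + 4)*(-9) = (-2 + 4)*(-9) = 2*(-9) = -18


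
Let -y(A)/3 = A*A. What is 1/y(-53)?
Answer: -1/8427 ≈ -0.00011867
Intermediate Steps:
y(A) = -3*A**2 (y(A) = -3*A*A = -3*A**2)
1/y(-53) = 1/(-3*(-53)**2) = 1/(-3*2809) = 1/(-8427) = -1/8427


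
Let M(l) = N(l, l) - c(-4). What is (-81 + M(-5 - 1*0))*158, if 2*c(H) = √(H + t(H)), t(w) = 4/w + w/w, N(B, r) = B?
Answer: -13588 - 158*I ≈ -13588.0 - 158.0*I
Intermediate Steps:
t(w) = 1 + 4/w (t(w) = 4/w + 1 = 1 + 4/w)
c(H) = √(H + (4 + H)/H)/2
M(l) = l - I (M(l) = l - √(1 - 4 + 4/(-4))/2 = l - √(1 - 4 + 4*(-¼))/2 = l - √(1 - 4 - 1)/2 = l - √(-4)/2 = l - 2*I/2 = l - I)
(-81 + M(-5 - 1*0))*158 = (-81 + ((-5 - 1*0) - I))*158 = (-81 + ((-5 + 0) - I))*158 = (-81 + (-5 - I))*158 = (-86 - I)*158 = -13588 - 158*I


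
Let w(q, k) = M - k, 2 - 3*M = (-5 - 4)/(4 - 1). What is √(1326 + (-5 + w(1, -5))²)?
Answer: √11959/3 ≈ 36.452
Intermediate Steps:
M = 5/3 (M = ⅔ - (-5 - 4)/(3*(4 - 1)) = ⅔ - (-3)/3 = ⅔ - ⅓*(-3) = ⅔ + 1 = 5/3 ≈ 1.6667)
w(q, k) = 5/3 - k
√(1326 + (-5 + w(1, -5))²) = √(1326 + (-5 + (5/3 - 1*(-5)))²) = √(1326 + (-5 + (5/3 + 5))²) = √(1326 + (-5 + 20/3)²) = √(1326 + (5/3)²) = √(1326 + 25/9) = √(11959/9) = √11959/3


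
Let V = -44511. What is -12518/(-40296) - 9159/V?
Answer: 154376627/298935876 ≈ 0.51642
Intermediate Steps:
-12518/(-40296) - 9159/V = -12518/(-40296) - 9159/(-44511) = -12518*(-1/40296) - 9159*(-1/44511) = 6259/20148 + 3053/14837 = 154376627/298935876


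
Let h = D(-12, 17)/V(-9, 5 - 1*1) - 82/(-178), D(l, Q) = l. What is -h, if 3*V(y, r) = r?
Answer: 760/89 ≈ 8.5393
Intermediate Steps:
V(y, r) = r/3
h = -760/89 (h = -12*3/(5 - 1*1) - 82/(-178) = -12*3/(5 - 1) - 82*(-1/178) = -12/((⅓)*4) + 41/89 = -12/4/3 + 41/89 = -12*¾ + 41/89 = -9 + 41/89 = -760/89 ≈ -8.5393)
-h = -1*(-760/89) = 760/89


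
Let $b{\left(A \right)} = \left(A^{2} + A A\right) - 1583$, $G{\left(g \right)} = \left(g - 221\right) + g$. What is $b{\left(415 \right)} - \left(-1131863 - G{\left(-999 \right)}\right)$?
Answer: $1472511$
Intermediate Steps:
$G{\left(g \right)} = -221 + 2 g$ ($G{\left(g \right)} = \left(-221 + g\right) + g = -221 + 2 g$)
$b{\left(A \right)} = -1583 + 2 A^{2}$ ($b{\left(A \right)} = \left(A^{2} + A^{2}\right) - 1583 = 2 A^{2} - 1583 = -1583 + 2 A^{2}$)
$b{\left(415 \right)} - \left(-1131863 - G{\left(-999 \right)}\right) = \left(-1583 + 2 \cdot 415^{2}\right) + \left(\left(\left(-221 + 2 \left(-999\right)\right) - 232064\right) - -1363927\right) = \left(-1583 + 2 \cdot 172225\right) + \left(\left(\left(-221 - 1998\right) - 232064\right) + 1363927\right) = \left(-1583 + 344450\right) + \left(\left(-2219 - 232064\right) + 1363927\right) = 342867 + \left(-234283 + 1363927\right) = 342867 + 1129644 = 1472511$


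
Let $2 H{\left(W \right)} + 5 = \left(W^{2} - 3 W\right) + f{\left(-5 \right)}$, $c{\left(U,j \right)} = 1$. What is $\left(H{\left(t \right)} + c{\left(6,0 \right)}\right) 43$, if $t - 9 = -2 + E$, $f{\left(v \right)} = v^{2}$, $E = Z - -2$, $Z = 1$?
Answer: $1978$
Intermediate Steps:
$E = 3$ ($E = 1 - -2 = 1 + 2 = 3$)
$t = 10$ ($t = 9 + \left(-2 + 3\right) = 9 + 1 = 10$)
$H{\left(W \right)} = 10 + \frac{W^{2}}{2} - \frac{3 W}{2}$ ($H{\left(W \right)} = - \frac{5}{2} + \frac{\left(W^{2} - 3 W\right) + \left(-5\right)^{2}}{2} = - \frac{5}{2} + \frac{\left(W^{2} - 3 W\right) + 25}{2} = - \frac{5}{2} + \frac{25 + W^{2} - 3 W}{2} = - \frac{5}{2} + \left(\frac{25}{2} + \frac{W^{2}}{2} - \frac{3 W}{2}\right) = 10 + \frac{W^{2}}{2} - \frac{3 W}{2}$)
$\left(H{\left(t \right)} + c{\left(6,0 \right)}\right) 43 = \left(\left(10 + \frac{10^{2}}{2} - 15\right) + 1\right) 43 = \left(\left(10 + \frac{1}{2} \cdot 100 - 15\right) + 1\right) 43 = \left(\left(10 + 50 - 15\right) + 1\right) 43 = \left(45 + 1\right) 43 = 46 \cdot 43 = 1978$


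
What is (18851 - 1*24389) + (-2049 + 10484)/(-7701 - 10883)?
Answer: -102926627/18584 ≈ -5538.5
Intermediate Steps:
(18851 - 1*24389) + (-2049 + 10484)/(-7701 - 10883) = (18851 - 24389) + 8435/(-18584) = -5538 + 8435*(-1/18584) = -5538 - 8435/18584 = -102926627/18584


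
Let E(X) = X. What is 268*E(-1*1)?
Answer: -268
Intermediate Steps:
268*E(-1*1) = 268*(-1*1) = 268*(-1) = -268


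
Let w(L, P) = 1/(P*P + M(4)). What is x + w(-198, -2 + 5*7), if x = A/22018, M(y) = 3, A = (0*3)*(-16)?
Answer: 1/1092 ≈ 0.00091575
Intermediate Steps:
A = 0 (A = 0*(-16) = 0)
w(L, P) = 1/(3 + P²) (w(L, P) = 1/(P*P + 3) = 1/(P² + 3) = 1/(3 + P²))
x = 0 (x = 0/22018 = 0*(1/22018) = 0)
x + w(-198, -2 + 5*7) = 0 + 1/(3 + (-2 + 5*7)²) = 0 + 1/(3 + (-2 + 35)²) = 0 + 1/(3 + 33²) = 0 + 1/(3 + 1089) = 0 + 1/1092 = 1/1092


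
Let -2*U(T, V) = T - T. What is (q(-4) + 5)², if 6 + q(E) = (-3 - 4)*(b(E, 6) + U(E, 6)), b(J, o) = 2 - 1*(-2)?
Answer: 841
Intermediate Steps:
U(T, V) = 0 (U(T, V) = -(T - T)/2 = -½*0 = 0)
b(J, o) = 4 (b(J, o) = 2 + 2 = 4)
q(E) = -34 (q(E) = -6 + (-3 - 4)*(4 + 0) = -6 - 7*4 = -6 - 28 = -34)
(q(-4) + 5)² = (-34 + 5)² = (-29)² = 841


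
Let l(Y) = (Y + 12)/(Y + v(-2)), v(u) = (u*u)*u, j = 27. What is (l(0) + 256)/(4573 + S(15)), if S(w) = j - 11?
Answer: 509/9178 ≈ 0.055459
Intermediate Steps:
S(w) = 16 (S(w) = 27 - 11 = 16)
v(u) = u**3 (v(u) = u**2*u = u**3)
l(Y) = (12 + Y)/(-8 + Y) (l(Y) = (Y + 12)/(Y + (-2)**3) = (12 + Y)/(Y - 8) = (12 + Y)/(-8 + Y))
(l(0) + 256)/(4573 + S(15)) = ((12 + 0)/(-8 + 0) + 256)/(4573 + 16) = (12/(-8) + 256)/4589 = (-1/8*12 + 256)*(1/4589) = (-3/2 + 256)*(1/4589) = (509/2)*(1/4589) = 509/9178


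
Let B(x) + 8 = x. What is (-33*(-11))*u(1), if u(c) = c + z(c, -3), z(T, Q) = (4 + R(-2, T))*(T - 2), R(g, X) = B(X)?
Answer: 1452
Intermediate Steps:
B(x) = -8 + x
R(g, X) = -8 + X
z(T, Q) = (-4 + T)*(-2 + T) (z(T, Q) = (4 + (-8 + T))*(T - 2) = (-4 + T)*(-2 + T))
u(c) = 8 + c² - 5*c (u(c) = c + (8 + c² - 6*c) = 8 + c² - 5*c)
(-33*(-11))*u(1) = (-33*(-11))*(8 + 1² - 5*1) = 363*(8 + 1 - 5) = 363*4 = 1452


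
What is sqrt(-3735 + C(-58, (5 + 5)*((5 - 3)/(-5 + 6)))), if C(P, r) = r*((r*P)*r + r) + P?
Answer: I*sqrt(467393) ≈ 683.66*I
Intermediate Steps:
C(P, r) = P + r*(r + P*r**2) (C(P, r) = r*((P*r)*r + r) + P = r*(P*r**2 + r) + P = r*(r + P*r**2) + P = P + r*(r + P*r**2))
sqrt(-3735 + C(-58, (5 + 5)*((5 - 3)/(-5 + 6)))) = sqrt(-3735 + (-58 + ((5 + 5)*((5 - 3)/(-5 + 6)))**2 - 58*(5 - 3)**3*(5 + 5)**3/(-5 + 6)**3)) = sqrt(-3735 + (-58 + (10*(2/1))**2 - 58*(10*(2/1))**3)) = sqrt(-3735 + (-58 + (10*(2*1))**2 - 58*(10*(2*1))**3)) = sqrt(-3735 + (-58 + (10*2)**2 - 58*(10*2)**3)) = sqrt(-3735 + (-58 + 20**2 - 58*20**3)) = sqrt(-3735 + (-58 + 400 - 58*8000)) = sqrt(-3735 + (-58 + 400 - 464000)) = sqrt(-3735 - 463658) = sqrt(-467393) = I*sqrt(467393)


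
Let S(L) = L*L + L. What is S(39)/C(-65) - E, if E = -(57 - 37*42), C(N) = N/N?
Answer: 63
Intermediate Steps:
C(N) = 1
S(L) = L + L² (S(L) = L² + L = L + L²)
E = 1497 (E = -(57 - 1554) = -1*(-1497) = 1497)
S(39)/C(-65) - E = (39*(1 + 39))/1 - 1*1497 = (39*40)*1 - 1497 = 1560*1 - 1497 = 1560 - 1497 = 63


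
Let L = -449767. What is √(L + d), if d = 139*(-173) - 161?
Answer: 5*I*√18959 ≈ 688.46*I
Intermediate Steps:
d = -24208 (d = -24047 - 161 = -24208)
√(L + d) = √(-449767 - 24208) = √(-473975) = 5*I*√18959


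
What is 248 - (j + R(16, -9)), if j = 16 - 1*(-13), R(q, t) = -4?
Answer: 223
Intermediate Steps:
j = 29 (j = 16 + 13 = 29)
248 - (j + R(16, -9)) = 248 - (29 - 4) = 248 - 1*25 = 248 - 25 = 223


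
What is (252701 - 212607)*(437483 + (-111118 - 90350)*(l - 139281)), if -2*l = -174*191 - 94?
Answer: 990475730448466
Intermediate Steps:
l = 16664 (l = -(-174*191 - 94)/2 = -(-33234 - 94)/2 = -½*(-33328) = 16664)
(252701 - 212607)*(437483 + (-111118 - 90350)*(l - 139281)) = (252701 - 212607)*(437483 + (-111118 - 90350)*(16664 - 139281)) = 40094*(437483 - 201468*(-122617)) = 40094*(437483 + 24703401756) = 40094*24703839239 = 990475730448466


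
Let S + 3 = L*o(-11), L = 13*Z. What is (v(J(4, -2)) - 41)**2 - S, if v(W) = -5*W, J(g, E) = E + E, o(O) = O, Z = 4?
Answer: 1016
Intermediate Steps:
L = 52 (L = 13*4 = 52)
J(g, E) = 2*E
S = -575 (S = -3 + 52*(-11) = -3 - 572 = -575)
(v(J(4, -2)) - 41)**2 - S = (-10*(-2) - 41)**2 - 1*(-575) = (-5*(-4) - 41)**2 + 575 = (20 - 41)**2 + 575 = (-21)**2 + 575 = 441 + 575 = 1016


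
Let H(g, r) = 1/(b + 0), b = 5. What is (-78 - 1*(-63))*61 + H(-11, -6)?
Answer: -4574/5 ≈ -914.80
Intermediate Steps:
H(g, r) = 1/5 (H(g, r) = 1/(5 + 0) = 1/5)
(-78 - 1*(-63))*61 + H(-11, -6) = (-78 - 1*(-63))*61 + 1/5 = (-78 + 63)*61 + 1/5 = -15*61 + 1/5 = -915 + 1/5 = -4574/5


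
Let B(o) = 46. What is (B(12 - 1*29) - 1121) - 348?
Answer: -1423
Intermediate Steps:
(B(12 - 1*29) - 1121) - 348 = (46 - 1121) - 348 = -1075 - 348 = -1423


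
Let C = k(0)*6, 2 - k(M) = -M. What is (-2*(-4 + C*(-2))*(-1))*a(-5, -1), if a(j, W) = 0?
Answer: 0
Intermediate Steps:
k(M) = 2 + M (k(M) = 2 - (-1)*M = 2 + M)
C = 12 (C = (2 + 0)*6 = 2*6 = 12)
(-2*(-4 + C*(-2))*(-1))*a(-5, -1) = (-2*(-4 + 12*(-2))*(-1))*0 = (-2*(-4 - 24)*(-1))*0 = (-2*(-28)*(-1))*0 = (56*(-1))*0 = -56*0 = 0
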